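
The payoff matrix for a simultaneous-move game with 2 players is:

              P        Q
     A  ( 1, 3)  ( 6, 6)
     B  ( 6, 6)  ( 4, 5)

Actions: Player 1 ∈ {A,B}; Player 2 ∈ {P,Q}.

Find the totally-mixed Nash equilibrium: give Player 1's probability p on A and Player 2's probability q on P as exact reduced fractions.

(p,q) = (1/4, 2/7)

P1 indiff ⇒ q·1+(1-q)·6 = q·6+(1-q)·4 ⇒ q(-5) = (1-q)(-2) ⇒ q = 2/7
P2 indiff ⇒ p·3+(1-p)·6 = p·6+(1-p)·5 ⇒ p(-3) = (1-p)(-1) ⇒ p = 1/4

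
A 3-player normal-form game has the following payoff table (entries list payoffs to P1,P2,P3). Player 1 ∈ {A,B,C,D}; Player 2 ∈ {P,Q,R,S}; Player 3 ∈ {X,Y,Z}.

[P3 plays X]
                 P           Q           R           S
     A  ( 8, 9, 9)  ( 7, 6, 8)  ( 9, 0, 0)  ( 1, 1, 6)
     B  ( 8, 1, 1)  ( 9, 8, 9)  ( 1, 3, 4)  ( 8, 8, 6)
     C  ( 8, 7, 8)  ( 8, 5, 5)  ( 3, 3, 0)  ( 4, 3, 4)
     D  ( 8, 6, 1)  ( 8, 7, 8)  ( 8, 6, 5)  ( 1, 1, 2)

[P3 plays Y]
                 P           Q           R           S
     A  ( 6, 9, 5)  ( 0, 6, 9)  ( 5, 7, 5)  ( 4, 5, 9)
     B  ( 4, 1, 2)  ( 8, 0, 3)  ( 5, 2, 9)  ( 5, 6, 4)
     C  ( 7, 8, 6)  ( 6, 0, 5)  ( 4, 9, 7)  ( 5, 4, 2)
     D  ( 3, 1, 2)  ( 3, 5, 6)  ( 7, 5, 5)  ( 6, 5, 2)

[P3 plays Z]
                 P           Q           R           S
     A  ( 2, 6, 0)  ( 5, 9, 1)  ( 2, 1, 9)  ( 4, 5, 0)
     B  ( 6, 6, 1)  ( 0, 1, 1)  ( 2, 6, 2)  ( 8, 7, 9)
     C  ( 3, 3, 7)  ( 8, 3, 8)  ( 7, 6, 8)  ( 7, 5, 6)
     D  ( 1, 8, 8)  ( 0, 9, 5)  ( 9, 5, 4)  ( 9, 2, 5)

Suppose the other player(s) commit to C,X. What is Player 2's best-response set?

argmax u_2 = {P}

u_2(P vs C,X) = 7
u_2(Q vs C,X) = 5
u_2(R vs C,X) = 3
u_2(S vs C,X) = 3
max payoff 7 at {P}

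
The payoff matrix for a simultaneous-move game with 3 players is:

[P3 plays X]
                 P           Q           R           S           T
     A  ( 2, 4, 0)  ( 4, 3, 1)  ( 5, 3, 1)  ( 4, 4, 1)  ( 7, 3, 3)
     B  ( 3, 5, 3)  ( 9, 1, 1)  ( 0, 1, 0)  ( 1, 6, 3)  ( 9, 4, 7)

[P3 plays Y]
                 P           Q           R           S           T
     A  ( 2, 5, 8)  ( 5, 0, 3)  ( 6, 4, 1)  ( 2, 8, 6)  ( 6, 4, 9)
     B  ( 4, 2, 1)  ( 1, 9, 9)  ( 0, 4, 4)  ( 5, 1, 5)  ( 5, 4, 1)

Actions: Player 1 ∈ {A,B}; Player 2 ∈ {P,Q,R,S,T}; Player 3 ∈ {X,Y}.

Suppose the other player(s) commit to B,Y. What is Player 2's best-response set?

u_2(P vs B,Y) = 2
u_2(Q vs B,Y) = 9
u_2(R vs B,Y) = 4
u_2(S vs B,Y) = 1
u_2(T vs B,Y) = 4
max payoff 9 at {Q}

BR_2 = {Q}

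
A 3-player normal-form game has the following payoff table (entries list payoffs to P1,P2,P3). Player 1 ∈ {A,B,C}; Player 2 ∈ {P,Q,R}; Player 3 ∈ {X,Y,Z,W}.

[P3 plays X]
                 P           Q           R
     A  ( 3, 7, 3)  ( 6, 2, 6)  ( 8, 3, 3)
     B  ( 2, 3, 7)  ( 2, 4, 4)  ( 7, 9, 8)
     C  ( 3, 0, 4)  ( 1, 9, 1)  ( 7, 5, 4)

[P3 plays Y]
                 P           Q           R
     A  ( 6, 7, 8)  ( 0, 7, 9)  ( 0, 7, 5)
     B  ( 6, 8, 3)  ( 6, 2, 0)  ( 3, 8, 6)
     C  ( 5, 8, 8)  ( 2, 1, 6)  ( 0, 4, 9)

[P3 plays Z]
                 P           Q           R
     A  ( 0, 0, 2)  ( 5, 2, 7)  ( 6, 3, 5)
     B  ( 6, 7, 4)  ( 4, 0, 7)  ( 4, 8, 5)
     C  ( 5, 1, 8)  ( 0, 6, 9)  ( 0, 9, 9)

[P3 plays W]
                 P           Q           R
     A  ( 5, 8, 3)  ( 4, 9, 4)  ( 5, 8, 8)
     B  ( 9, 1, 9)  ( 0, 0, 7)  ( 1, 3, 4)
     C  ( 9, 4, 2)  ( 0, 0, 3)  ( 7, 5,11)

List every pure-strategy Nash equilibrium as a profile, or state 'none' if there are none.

NE set: (A,P,Y), (C,R,W)

(A,P,X): not NE [P3→Y gives 8>3]
(A,P,Y): NE
(A,P,Z): not NE [P1→B gives 6>0; P2→R gives 3>0; P3→Y gives 8>2]
(A,P,W): not NE [P1→C gives 9>5; P2→Q gives 9>8; P3→Y gives 8>3]
(A,Q,X): not NE [P2→P gives 7>2; P3→Y gives 9>6]
(A,Q,Y): not NE [P1→B gives 6>0]
(A,Q,Z): not NE [P2→R gives 3>2; P3→Y gives 9>7]
(A,Q,W): not NE [P3→Y gives 9>4]
(A,R,X): not NE [P2→P gives 7>3; P3→W gives 8>3]
(A,R,Y): not NE [P1→B gives 3>0; P3→W gives 8>5]
(A,R,Z): not NE [P3→W gives 8>5]
(A,R,W): not NE [P1→C gives 7>5; P2→Q gives 9>8]
(B,P,X): not NE [P1→C gives 3>2; P2→R gives 9>3; P3→W gives 9>7]
(B,P,Y): not NE [P3→W gives 9>3]
(B,P,Z): not NE [P2→R gives 8>7; P3→W gives 9>4]
(B,P,W): not NE [P2→R gives 3>1]
(B,Q,X): not NE [P1→A gives 6>2; P2→R gives 9>4; P3→W gives 7>4]
(B,Q,Y): not NE [P2→R gives 8>2; P3→W gives 7>0]
(B,Q,Z): not NE [P1→A gives 5>4; P2→R gives 8>0]
(B,Q,W): not NE [P1→A gives 4>0; P2→R gives 3>0]
(B,R,X): not NE [P1→A gives 8>7]
(B,R,Y): not NE [P3→X gives 8>6]
(B,R,Z): not NE [P1→A gives 6>4; P3→X gives 8>5]
(B,R,W): not NE [P1→C gives 7>1; P3→X gives 8>4]
(C,P,X): not NE [P2→Q gives 9>0; P3→Z gives 8>4]
(C,P,Y): not NE [P1→B gives 6>5]
(C,P,Z): not NE [P1→B gives 6>5; P2→R gives 9>1]
(C,P,W): not NE [P2→R gives 5>4; P3→Z gives 8>2]
(C,Q,X): not NE [P1→A gives 6>1; P3→Z gives 9>1]
(C,Q,Y): not NE [P1→B gives 6>2; P2→P gives 8>1; P3→Z gives 9>6]
(C,Q,Z): not NE [P1→A gives 5>0; P2→R gives 9>6]
(C,Q,W): not NE [P1→A gives 4>0; P2→R gives 5>0; P3→Z gives 9>3]
(C,R,X): not NE [P1→A gives 8>7; P2→Q gives 9>5; P3→W gives 11>4]
(C,R,Y): not NE [P1→B gives 3>0; P2→P gives 8>4; P3→W gives 11>9]
(C,R,Z): not NE [P1→A gives 6>0; P3→W gives 11>9]
(C,R,W): NE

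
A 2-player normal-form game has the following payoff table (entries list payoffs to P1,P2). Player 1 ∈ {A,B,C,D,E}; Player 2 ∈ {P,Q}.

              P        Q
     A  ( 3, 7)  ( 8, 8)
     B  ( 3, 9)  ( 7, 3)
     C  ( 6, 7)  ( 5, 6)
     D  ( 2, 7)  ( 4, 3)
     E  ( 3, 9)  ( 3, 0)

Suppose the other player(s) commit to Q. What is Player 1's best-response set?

argmax u_1 = {A}

u_1(A vs Q) = 8
u_1(B vs Q) = 7
u_1(C vs Q) = 5
u_1(D vs Q) = 4
u_1(E vs Q) = 3
max payoff 8 at {A}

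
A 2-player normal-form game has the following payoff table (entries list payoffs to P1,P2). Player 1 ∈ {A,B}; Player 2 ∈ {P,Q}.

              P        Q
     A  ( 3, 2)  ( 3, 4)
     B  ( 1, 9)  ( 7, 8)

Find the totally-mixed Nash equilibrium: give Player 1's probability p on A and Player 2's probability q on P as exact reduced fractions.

P1 indiff ⇒ q·3+(1-q)·3 = q·1+(1-q)·7 ⇒ q(2) = (1-q)(4) ⇒ q = 2/3
P2 indiff ⇒ p·2+(1-p)·9 = p·4+(1-p)·8 ⇒ p(-2) = (1-p)(-1) ⇒ p = 1/3

p=1/3, q=2/3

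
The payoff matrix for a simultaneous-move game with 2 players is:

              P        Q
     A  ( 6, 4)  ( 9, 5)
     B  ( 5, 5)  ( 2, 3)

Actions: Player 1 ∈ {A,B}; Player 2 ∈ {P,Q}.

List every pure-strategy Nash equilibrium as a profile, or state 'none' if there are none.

(A,P): not NE [P2→Q gives 5>4]
(A,Q): NE
(B,P): not NE [P1→A gives 6>5]
(B,Q): not NE [P1→A gives 9>2; P2→P gives 5>3]

PSNE = {(A,Q)}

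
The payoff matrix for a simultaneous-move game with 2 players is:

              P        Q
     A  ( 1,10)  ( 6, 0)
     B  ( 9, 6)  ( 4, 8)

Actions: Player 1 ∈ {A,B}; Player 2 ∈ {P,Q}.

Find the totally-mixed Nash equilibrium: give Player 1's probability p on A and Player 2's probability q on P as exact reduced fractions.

P1 mixes 1/6 on A; P2 mixes 1/5 on P

P1 indiff ⇒ q·1+(1-q)·6 = q·9+(1-q)·4 ⇒ q(-8) = (1-q)(-2) ⇒ q = 1/5
P2 indiff ⇒ p·10+(1-p)·6 = p·0+(1-p)·8 ⇒ p(10) = (1-p)(2) ⇒ p = 1/6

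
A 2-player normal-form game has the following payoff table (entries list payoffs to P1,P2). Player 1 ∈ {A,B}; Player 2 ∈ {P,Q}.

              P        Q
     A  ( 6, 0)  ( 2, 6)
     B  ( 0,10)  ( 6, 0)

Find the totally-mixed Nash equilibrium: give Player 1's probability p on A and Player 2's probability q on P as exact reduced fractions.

P1 indiff ⇒ q·6+(1-q)·2 = q·0+(1-q)·6 ⇒ q(6) = (1-q)(4) ⇒ q = 2/5
P2 indiff ⇒ p·0+(1-p)·10 = p·6+(1-p)·0 ⇒ p(-6) = (1-p)(-10) ⇒ p = 5/8

(p,q) = (5/8, 2/5)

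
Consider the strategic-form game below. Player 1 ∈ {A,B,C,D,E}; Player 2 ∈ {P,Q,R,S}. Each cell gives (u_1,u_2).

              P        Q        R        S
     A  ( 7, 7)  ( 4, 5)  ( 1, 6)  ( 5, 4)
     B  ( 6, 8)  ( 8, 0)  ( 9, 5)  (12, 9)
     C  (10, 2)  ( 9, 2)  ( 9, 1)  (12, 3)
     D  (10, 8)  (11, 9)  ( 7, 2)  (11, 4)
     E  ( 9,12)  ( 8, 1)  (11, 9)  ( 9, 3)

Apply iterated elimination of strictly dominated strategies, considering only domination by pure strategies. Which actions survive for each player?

Survivors P1:{B,C,D} P2:{P,Q,S}

P1 drop A (C beats it: P:10>7 Q:9>4 R:9>1 S:12>5)
P2 drop R (P beats it: B:8>5 C:2>1 D:8>2 E:12>9)
P1 drop E (C beats it: P:10>9 Q:9>8 S:12>9)
P1→{B,C,D} P2→{P,Q,S}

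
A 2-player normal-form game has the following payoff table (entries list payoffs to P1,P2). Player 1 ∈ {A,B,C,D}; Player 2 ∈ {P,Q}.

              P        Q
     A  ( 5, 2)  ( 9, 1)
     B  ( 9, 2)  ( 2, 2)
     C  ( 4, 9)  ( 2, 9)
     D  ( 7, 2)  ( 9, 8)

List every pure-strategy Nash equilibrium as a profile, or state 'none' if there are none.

(A,P): not NE [P1→B gives 9>5]
(A,Q): not NE [P2→P gives 2>1]
(B,P): NE
(B,Q): not NE [P1→D gives 9>2]
(C,P): not NE [P1→B gives 9>4]
(C,Q): not NE [P1→D gives 9>2]
(D,P): not NE [P1→B gives 9>7; P2→Q gives 8>2]
(D,Q): NE

Nash profiles: (B,P), (D,Q)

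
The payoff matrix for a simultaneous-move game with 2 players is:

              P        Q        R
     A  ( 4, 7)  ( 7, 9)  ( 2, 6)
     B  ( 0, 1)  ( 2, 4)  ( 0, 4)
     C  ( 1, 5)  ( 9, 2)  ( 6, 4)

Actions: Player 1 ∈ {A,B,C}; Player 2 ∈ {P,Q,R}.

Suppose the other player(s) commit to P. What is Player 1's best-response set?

u_1(A vs P) = 4
u_1(B vs P) = 0
u_1(C vs P) = 1
max payoff 4 at {A}

argmax u_1 = {A}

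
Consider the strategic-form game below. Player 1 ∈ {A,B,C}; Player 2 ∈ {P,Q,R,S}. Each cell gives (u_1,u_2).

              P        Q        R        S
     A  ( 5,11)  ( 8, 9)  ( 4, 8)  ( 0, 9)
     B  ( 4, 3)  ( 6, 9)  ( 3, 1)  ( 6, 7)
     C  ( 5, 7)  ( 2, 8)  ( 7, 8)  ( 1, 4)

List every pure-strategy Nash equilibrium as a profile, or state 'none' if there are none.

(A,P): NE
(A,Q): not NE [P2→P gives 11>9]
(A,R): not NE [P1→C gives 7>4; P2→P gives 11>8]
(A,S): not NE [P1→B gives 6>0; P2→P gives 11>9]
(B,P): not NE [P1→C gives 5>4; P2→Q gives 9>3]
(B,Q): not NE [P1→A gives 8>6]
(B,R): not NE [P1→C gives 7>3; P2→Q gives 9>1]
(B,S): not NE [P2→Q gives 9>7]
(C,P): not NE [P2→R gives 8>7]
(C,Q): not NE [P1→A gives 8>2]
(C,R): NE
(C,S): not NE [P1→B gives 6>1; P2→R gives 8>4]

PSNE = {(A,P), (C,R)}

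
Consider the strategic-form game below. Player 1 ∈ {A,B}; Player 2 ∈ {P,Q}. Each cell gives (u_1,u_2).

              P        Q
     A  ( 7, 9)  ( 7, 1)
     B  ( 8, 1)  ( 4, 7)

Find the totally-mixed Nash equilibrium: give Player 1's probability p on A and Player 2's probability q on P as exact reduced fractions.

P1 mixes 3/7 on A; P2 mixes 3/4 on P

P1 indiff ⇒ q·7+(1-q)·7 = q·8+(1-q)·4 ⇒ q(-1) = (1-q)(-3) ⇒ q = 3/4
P2 indiff ⇒ p·9+(1-p)·1 = p·1+(1-p)·7 ⇒ p(8) = (1-p)(6) ⇒ p = 3/7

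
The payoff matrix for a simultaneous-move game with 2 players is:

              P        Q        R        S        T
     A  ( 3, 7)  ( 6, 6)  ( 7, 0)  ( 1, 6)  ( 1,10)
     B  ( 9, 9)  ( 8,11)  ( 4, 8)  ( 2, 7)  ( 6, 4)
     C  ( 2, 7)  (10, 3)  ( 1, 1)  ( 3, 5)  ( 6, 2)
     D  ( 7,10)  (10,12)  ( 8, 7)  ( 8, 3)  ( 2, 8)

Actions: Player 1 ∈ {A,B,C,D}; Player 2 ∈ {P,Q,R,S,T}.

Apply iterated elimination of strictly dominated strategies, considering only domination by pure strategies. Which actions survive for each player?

IESDS → P1:{B,C,D} P2:{P,Q}

P1 drop A (D beats it: P:7>3 Q:10>6 R:8>7 S:8>1 T:2>1)
P2 drop R (P beats it: B:9>8 C:7>1 D:10>7)
P2 drop S (P beats it: B:9>7 C:7>5 D:10>3)
P2 drop T (P beats it: B:9>4 C:7>2 D:10>8)
P1→{B,C,D} P2→{P,Q}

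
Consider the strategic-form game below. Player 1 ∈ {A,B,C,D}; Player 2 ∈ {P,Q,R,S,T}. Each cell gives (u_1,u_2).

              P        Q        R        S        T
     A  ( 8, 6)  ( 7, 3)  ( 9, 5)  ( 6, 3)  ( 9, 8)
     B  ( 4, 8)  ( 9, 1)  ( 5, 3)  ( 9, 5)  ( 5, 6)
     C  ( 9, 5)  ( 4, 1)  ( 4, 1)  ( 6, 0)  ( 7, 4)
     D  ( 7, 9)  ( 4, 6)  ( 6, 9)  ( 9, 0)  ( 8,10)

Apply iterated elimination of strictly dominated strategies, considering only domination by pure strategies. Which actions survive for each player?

P2 drop Q (P beats it: A:6>3 B:8>1 C:5>1 D:9>6)
P2 drop R (T beats it: A:8>5 B:6>3 C:4>1 D:10>9)
P2 drop S (P beats it: A:6>3 B:8>5 C:5>0 D:9>0)
P1 drop B (A beats it: P:8>4 T:9>5)
P1 drop D (A beats it: P:8>7 T:9>8)
P1→{A,C} P2→{P,T}

Remaining: P1:{A,C} P2:{P,T}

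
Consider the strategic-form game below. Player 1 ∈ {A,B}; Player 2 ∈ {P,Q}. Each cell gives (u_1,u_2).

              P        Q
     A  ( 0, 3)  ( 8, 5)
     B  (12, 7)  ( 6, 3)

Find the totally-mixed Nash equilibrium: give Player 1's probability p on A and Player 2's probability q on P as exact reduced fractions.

(p,q) = (2/3, 1/7)

P1 indiff ⇒ q·0+(1-q)·8 = q·12+(1-q)·6 ⇒ q(-12) = (1-q)(-2) ⇒ q = 1/7
P2 indiff ⇒ p·3+(1-p)·7 = p·5+(1-p)·3 ⇒ p(-2) = (1-p)(-4) ⇒ p = 2/3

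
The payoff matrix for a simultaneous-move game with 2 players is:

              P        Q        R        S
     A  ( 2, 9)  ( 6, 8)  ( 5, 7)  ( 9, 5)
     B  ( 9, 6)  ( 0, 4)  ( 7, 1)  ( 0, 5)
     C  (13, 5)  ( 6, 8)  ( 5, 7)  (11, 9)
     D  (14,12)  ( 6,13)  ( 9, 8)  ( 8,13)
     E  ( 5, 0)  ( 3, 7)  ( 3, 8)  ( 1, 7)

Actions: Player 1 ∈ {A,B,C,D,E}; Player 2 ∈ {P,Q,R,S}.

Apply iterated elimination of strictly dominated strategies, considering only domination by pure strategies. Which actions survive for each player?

P1 drop B (D beats it: P:14>9 Q:6>0 R:9>7 S:8>0)
P1 drop E (C beats it: P:13>5 Q:6>3 R:5>3 S:11>1)
P2 drop R (Q beats it: A:8>7 C:8>7 D:13>8)
P1→{A,C,D} P2→{P,Q,S}

Remaining: P1:{A,C,D} P2:{P,Q,S}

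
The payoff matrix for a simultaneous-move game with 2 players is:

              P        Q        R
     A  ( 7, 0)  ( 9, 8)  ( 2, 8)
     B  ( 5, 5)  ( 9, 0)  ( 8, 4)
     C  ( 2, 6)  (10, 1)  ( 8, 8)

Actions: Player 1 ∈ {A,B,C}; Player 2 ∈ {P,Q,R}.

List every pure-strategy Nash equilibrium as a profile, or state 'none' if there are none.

(A,P): not NE [P2→R gives 8>0]
(A,Q): not NE [P1→C gives 10>9]
(A,R): not NE [P1→C gives 8>2]
(B,P): not NE [P1→A gives 7>5]
(B,Q): not NE [P1→C gives 10>9; P2→P gives 5>0]
(B,R): not NE [P2→P gives 5>4]
(C,P): not NE [P1→A gives 7>2; P2→R gives 8>6]
(C,Q): not NE [P2→R gives 8>1]
(C,R): NE

PSNE = {(C,R)}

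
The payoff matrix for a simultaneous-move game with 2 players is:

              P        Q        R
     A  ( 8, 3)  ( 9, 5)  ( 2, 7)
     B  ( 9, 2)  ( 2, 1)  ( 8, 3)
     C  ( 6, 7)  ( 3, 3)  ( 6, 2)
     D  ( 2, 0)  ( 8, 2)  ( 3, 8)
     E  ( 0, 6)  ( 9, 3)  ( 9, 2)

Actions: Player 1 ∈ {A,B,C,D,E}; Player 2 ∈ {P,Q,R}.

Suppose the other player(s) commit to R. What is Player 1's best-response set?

P1 best: {E}

u_1(A vs R) = 2
u_1(B vs R) = 8
u_1(C vs R) = 6
u_1(D vs R) = 3
u_1(E vs R) = 9
max payoff 9 at {E}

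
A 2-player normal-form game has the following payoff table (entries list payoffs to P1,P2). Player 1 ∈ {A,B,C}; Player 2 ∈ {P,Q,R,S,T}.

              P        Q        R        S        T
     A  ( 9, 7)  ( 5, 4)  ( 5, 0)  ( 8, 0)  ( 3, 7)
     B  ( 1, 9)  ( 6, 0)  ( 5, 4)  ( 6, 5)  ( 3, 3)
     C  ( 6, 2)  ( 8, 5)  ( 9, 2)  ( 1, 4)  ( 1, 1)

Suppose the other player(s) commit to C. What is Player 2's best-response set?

P2 best: {Q}

u_2(P vs C) = 2
u_2(Q vs C) = 5
u_2(R vs C) = 2
u_2(S vs C) = 4
u_2(T vs C) = 1
max payoff 5 at {Q}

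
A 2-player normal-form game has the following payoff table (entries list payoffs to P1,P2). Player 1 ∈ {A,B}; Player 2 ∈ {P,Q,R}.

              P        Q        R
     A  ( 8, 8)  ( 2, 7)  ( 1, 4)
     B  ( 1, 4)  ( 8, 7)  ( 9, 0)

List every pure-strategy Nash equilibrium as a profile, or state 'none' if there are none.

PSNE = {(A,P), (B,Q)}

(A,P): NE
(A,Q): not NE [P1→B gives 8>2; P2→P gives 8>7]
(A,R): not NE [P1→B gives 9>1; P2→P gives 8>4]
(B,P): not NE [P1→A gives 8>1; P2→Q gives 7>4]
(B,Q): NE
(B,R): not NE [P2→Q gives 7>0]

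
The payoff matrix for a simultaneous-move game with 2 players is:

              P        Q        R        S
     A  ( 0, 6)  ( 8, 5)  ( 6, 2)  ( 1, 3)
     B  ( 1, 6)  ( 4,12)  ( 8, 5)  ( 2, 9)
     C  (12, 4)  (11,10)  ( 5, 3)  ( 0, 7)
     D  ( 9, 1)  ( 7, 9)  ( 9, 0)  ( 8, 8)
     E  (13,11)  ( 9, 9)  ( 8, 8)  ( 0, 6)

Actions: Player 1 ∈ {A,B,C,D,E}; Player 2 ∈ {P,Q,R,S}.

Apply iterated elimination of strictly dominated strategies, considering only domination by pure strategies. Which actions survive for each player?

P1 drop B (D beats it: P:9>1 Q:7>4 R:9>8 S:8>2)
P2 drop R (P beats it: A:6>2 C:4>3 D:1>0 E:11>8)
P2 drop S (Q beats it: A:5>3 C:10>7 D:9>8 E:9>6)
P1 drop A (C beats it: P:12>0 Q:11>8)
P1 drop D (C beats it: P:12>9 Q:11>7)
P1→{C,E} P2→{P,Q}

IESDS → P1:{C,E} P2:{P,Q}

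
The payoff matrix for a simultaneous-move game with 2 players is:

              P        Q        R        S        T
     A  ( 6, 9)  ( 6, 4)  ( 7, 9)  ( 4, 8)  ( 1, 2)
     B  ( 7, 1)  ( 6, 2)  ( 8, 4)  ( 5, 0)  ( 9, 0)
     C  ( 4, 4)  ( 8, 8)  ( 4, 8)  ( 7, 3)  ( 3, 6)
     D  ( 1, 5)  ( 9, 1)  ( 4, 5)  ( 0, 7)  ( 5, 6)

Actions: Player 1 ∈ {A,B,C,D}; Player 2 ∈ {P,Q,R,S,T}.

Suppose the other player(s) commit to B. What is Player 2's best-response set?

u_2(P vs B) = 1
u_2(Q vs B) = 2
u_2(R vs B) = 4
u_2(S vs B) = 0
u_2(T vs B) = 0
max payoff 4 at {R}

BR_2 = {R}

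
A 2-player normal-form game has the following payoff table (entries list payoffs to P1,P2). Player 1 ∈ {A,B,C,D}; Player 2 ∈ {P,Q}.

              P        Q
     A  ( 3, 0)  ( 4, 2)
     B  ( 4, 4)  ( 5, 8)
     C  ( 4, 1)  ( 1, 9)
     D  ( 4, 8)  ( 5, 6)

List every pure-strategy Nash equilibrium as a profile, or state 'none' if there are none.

Nash profiles: (B,Q), (D,P)

(A,P): not NE [P1→D gives 4>3; P2→Q gives 2>0]
(A,Q): not NE [P1→D gives 5>4]
(B,P): not NE [P2→Q gives 8>4]
(B,Q): NE
(C,P): not NE [P2→Q gives 9>1]
(C,Q): not NE [P1→D gives 5>1]
(D,P): NE
(D,Q): not NE [P2→P gives 8>6]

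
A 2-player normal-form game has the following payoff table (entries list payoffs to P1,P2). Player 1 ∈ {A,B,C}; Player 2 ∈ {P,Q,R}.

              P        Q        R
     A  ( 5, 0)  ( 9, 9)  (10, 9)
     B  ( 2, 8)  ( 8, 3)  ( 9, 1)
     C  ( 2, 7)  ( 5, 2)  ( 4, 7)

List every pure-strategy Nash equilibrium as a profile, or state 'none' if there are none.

PSNE = {(A,Q), (A,R)}

(A,P): not NE [P2→R gives 9>0]
(A,Q): NE
(A,R): NE
(B,P): not NE [P1→A gives 5>2]
(B,Q): not NE [P1→A gives 9>8; P2→P gives 8>3]
(B,R): not NE [P1→A gives 10>9; P2→P gives 8>1]
(C,P): not NE [P1→A gives 5>2]
(C,Q): not NE [P1→A gives 9>5; P2→R gives 7>2]
(C,R): not NE [P1→A gives 10>4]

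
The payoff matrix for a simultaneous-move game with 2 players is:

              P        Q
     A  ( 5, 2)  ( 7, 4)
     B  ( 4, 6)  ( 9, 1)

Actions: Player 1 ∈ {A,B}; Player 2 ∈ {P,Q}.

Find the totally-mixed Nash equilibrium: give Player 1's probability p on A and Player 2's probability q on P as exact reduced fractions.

P1 indiff ⇒ q·5+(1-q)·7 = q·4+(1-q)·9 ⇒ q(1) = (1-q)(2) ⇒ q = 2/3
P2 indiff ⇒ p·2+(1-p)·6 = p·4+(1-p)·1 ⇒ p(-2) = (1-p)(-5) ⇒ p = 5/7

(p,q) = (5/7, 2/3)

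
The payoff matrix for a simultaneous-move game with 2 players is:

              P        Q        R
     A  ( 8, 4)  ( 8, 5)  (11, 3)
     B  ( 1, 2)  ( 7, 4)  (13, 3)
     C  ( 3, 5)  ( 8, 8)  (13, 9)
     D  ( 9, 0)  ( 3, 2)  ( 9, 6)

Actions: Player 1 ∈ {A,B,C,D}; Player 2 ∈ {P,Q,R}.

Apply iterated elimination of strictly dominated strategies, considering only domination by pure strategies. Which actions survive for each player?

Remaining: P1:{A,B,C} P2:{Q,R}

P2 drop P (Q beats it: A:5>4 B:4>2 C:8>5 D:2>0)
P1 drop D (A beats it: Q:8>3 R:11>9)
P1→{A,B,C} P2→{Q,R}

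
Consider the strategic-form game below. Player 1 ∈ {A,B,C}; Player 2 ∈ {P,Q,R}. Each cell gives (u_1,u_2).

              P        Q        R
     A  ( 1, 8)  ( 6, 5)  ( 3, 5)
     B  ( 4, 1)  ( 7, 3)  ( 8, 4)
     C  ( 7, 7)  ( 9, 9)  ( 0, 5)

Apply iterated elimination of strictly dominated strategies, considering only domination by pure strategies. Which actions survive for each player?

Survivors P1:{B,C} P2:{Q,R}

P1 drop A (B beats it: P:4>1 Q:7>6 R:8>3)
P2 drop P (Q beats it: B:3>1 C:9>7)
P1→{B,C} P2→{Q,R}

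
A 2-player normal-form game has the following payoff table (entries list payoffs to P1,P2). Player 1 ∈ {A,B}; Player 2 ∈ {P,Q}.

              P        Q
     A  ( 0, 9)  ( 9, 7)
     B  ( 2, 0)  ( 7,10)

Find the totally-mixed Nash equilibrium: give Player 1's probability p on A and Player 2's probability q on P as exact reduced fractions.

P1 indiff ⇒ q·0+(1-q)·9 = q·2+(1-q)·7 ⇒ q(-2) = (1-q)(-2) ⇒ q = 1/2
P2 indiff ⇒ p·9+(1-p)·0 = p·7+(1-p)·10 ⇒ p(2) = (1-p)(10) ⇒ p = 5/6

(p,q) = (5/6, 1/2)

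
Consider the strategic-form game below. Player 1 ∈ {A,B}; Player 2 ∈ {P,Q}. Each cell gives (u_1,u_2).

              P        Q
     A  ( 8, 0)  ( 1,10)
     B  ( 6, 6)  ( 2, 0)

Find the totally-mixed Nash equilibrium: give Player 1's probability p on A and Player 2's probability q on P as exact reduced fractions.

P1 mixes 3/8 on A; P2 mixes 1/3 on P

P1 indiff ⇒ q·8+(1-q)·1 = q·6+(1-q)·2 ⇒ q(2) = (1-q)(1) ⇒ q = 1/3
P2 indiff ⇒ p·0+(1-p)·6 = p·10+(1-p)·0 ⇒ p(-10) = (1-p)(-6) ⇒ p = 3/8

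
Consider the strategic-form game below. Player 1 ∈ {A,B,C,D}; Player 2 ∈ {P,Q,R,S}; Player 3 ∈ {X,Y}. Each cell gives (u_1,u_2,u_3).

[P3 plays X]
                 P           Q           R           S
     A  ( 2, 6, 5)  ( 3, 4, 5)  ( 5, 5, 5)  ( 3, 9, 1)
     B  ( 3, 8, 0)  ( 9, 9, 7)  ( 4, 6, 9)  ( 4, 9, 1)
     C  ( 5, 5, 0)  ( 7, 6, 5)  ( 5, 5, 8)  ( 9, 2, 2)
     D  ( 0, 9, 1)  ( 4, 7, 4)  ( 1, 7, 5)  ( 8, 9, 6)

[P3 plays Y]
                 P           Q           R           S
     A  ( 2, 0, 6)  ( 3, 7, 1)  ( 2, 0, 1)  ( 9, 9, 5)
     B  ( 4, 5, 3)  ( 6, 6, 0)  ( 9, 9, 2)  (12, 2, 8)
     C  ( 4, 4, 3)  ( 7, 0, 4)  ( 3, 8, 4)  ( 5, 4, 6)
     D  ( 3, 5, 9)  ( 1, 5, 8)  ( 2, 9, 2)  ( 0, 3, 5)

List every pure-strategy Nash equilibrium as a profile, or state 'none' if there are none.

Nash profiles: (B,Q,X)

(A,P,X): not NE [P1→C gives 5>2; P2→S gives 9>6; P3→Y gives 6>5]
(A,P,Y): not NE [P1→C gives 4>2; P2→S gives 9>0]
(A,Q,X): not NE [P1→B gives 9>3; P2→S gives 9>4]
(A,Q,Y): not NE [P1→C gives 7>3; P2→S gives 9>7; P3→X gives 5>1]
(A,R,X): not NE [P2→S gives 9>5]
(A,R,Y): not NE [P1→B gives 9>2; P2→S gives 9>0; P3→X gives 5>1]
(A,S,X): not NE [P1→C gives 9>3; P3→Y gives 5>1]
(A,S,Y): not NE [P1→B gives 12>9]
(B,P,X): not NE [P1→C gives 5>3; P2→S gives 9>8; P3→Y gives 3>0]
(B,P,Y): not NE [P2→R gives 9>5]
(B,Q,X): NE
(B,Q,Y): not NE [P1→C gives 7>6; P2→R gives 9>6; P3→X gives 7>0]
(B,R,X): not NE [P1→C gives 5>4; P2→S gives 9>6]
(B,R,Y): not NE [P3→X gives 9>2]
(B,S,X): not NE [P1→C gives 9>4; P3→Y gives 8>1]
(B,S,Y): not NE [P2→R gives 9>2]
(C,P,X): not NE [P2→Q gives 6>5; P3→Y gives 3>0]
(C,P,Y): not NE [P2→R gives 8>4]
(C,Q,X): not NE [P1→B gives 9>7]
(C,Q,Y): not NE [P2→R gives 8>0; P3→X gives 5>4]
(C,R,X): not NE [P2→Q gives 6>5]
(C,R,Y): not NE [P1→B gives 9>3; P3→X gives 8>4]
(C,S,X): not NE [P2→Q gives 6>2; P3→Y gives 6>2]
(C,S,Y): not NE [P1→B gives 12>5; P2→R gives 8>4]
(D,P,X): not NE [P1→C gives 5>0; P3→Y gives 9>1]
(D,P,Y): not NE [P1→C gives 4>3; P2→R gives 9>5]
(D,Q,X): not NE [P1→B gives 9>4; P2→S gives 9>7; P3→Y gives 8>4]
(D,Q,Y): not NE [P1→C gives 7>1; P2→R gives 9>5]
(D,R,X): not NE [P1→C gives 5>1; P2→S gives 9>7]
(D,R,Y): not NE [P1→B gives 9>2; P3→X gives 5>2]
(D,S,X): not NE [P1→C gives 9>8]
(D,S,Y): not NE [P1→B gives 12>0; P2→R gives 9>3; P3→X gives 6>5]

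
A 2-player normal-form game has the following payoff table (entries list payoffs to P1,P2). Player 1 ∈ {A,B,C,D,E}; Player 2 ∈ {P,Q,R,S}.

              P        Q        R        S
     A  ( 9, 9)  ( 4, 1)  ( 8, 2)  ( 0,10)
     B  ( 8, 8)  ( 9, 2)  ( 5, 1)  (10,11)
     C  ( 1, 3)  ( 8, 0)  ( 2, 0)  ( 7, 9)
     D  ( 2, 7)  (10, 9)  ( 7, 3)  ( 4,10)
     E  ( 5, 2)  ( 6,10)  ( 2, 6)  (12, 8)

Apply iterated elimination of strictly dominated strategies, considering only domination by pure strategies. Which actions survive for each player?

Survivors P1:{B,D,E} P2:{Q,S}

P1 drop C (B beats it: P:8>1 Q:9>8 R:5>2 S:10>7)
P2 drop P (S beats it: A:10>9 B:11>8 D:10>7 E:8>2)
P2 drop R (S beats it: A:10>2 B:11>1 D:10>3 E:8>6)
P1 drop A (B beats it: Q:9>4 S:10>0)
P1→{B,D,E} P2→{Q,S}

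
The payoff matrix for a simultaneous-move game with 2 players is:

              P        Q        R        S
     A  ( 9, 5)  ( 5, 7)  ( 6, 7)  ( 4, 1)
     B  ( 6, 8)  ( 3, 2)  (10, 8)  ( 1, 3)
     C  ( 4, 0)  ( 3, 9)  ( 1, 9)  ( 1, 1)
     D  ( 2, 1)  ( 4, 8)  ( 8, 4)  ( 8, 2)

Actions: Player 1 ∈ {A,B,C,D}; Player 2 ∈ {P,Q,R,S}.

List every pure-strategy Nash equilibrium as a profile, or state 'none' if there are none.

NE set: (A,Q), (B,R)

(A,P): not NE [P2→R gives 7>5]
(A,Q): NE
(A,R): not NE [P1→B gives 10>6]
(A,S): not NE [P1→D gives 8>4; P2→R gives 7>1]
(B,P): not NE [P1→A gives 9>6]
(B,Q): not NE [P1→A gives 5>3; P2→R gives 8>2]
(B,R): NE
(B,S): not NE [P1→D gives 8>1; P2→R gives 8>3]
(C,P): not NE [P1→A gives 9>4; P2→R gives 9>0]
(C,Q): not NE [P1→A gives 5>3]
(C,R): not NE [P1→B gives 10>1]
(C,S): not NE [P1→D gives 8>1; P2→R gives 9>1]
(D,P): not NE [P1→A gives 9>2; P2→Q gives 8>1]
(D,Q): not NE [P1→A gives 5>4]
(D,R): not NE [P1→B gives 10>8; P2→Q gives 8>4]
(D,S): not NE [P2→Q gives 8>2]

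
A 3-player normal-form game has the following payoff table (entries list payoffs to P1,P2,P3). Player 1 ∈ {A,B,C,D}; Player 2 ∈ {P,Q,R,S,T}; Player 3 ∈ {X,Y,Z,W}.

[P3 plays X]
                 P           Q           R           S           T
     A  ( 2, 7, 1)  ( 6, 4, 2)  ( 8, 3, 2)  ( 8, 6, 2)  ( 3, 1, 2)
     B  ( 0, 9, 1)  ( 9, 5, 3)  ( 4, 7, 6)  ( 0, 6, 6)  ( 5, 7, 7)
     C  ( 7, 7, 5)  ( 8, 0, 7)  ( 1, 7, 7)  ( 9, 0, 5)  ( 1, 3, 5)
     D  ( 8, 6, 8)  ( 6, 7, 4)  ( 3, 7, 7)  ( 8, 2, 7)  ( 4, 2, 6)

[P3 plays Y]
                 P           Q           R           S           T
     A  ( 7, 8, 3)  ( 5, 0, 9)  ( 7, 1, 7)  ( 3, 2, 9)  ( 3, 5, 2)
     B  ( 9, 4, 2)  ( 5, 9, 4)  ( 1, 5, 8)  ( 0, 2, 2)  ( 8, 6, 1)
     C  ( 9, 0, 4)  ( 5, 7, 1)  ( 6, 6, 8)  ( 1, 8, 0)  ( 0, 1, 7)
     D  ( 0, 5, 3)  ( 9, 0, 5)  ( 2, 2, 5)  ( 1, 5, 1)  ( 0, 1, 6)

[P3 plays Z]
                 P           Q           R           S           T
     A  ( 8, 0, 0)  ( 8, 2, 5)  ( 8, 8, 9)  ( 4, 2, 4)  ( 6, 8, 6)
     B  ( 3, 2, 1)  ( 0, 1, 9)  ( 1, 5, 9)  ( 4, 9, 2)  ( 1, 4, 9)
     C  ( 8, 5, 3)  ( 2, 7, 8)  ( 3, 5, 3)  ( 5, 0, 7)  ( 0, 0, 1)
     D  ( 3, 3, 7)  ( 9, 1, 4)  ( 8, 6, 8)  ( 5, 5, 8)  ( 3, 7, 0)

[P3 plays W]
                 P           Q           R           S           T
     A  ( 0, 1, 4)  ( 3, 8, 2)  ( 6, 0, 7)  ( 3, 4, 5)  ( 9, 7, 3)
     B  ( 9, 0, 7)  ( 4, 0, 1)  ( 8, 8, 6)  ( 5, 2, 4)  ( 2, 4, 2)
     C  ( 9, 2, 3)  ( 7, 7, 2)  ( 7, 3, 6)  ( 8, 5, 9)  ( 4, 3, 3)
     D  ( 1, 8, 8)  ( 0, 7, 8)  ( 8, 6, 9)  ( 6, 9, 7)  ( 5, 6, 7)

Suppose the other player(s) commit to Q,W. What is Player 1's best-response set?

u_1(A vs Q,W) = 3
u_1(B vs Q,W) = 4
u_1(C vs Q,W) = 7
u_1(D vs Q,W) = 0
max payoff 7 at {C}

P1 best: {C}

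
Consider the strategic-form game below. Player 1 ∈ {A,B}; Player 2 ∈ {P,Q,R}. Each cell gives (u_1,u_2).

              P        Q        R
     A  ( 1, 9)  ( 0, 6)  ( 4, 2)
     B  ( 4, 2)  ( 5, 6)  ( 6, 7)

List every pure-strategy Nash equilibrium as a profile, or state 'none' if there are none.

Nash profiles: (B,R)

(A,P): not NE [P1→B gives 4>1]
(A,Q): not NE [P1→B gives 5>0; P2→P gives 9>6]
(A,R): not NE [P1→B gives 6>4; P2→P gives 9>2]
(B,P): not NE [P2→R gives 7>2]
(B,Q): not NE [P2→R gives 7>6]
(B,R): NE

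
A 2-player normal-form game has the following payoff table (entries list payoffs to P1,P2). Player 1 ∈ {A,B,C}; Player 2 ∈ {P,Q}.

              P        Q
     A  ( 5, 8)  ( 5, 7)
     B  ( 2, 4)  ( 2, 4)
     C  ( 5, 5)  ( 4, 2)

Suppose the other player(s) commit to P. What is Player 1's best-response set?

u_1(A vs P) = 5
u_1(B vs P) = 2
u_1(C vs P) = 5
max payoff 5 at {A,C}

argmax u_1 = {A,C}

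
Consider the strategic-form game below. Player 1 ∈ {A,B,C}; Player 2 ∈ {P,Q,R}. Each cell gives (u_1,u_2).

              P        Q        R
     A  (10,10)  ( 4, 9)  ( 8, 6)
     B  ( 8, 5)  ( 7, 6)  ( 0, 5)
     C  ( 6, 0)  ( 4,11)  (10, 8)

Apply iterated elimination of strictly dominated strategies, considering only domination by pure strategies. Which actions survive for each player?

P2 drop R (Q beats it: A:9>6 B:6>5 C:11>8)
P1 drop C (B beats it: P:8>6 Q:7>4)
P1→{A,B} P2→{P,Q}

IESDS → P1:{A,B} P2:{P,Q}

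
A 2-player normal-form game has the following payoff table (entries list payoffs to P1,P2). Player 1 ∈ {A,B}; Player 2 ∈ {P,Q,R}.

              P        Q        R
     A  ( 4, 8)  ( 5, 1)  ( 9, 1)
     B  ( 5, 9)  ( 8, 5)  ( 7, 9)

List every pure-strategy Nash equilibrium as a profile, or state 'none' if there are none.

Nash profiles: (B,P)

(A,P): not NE [P1→B gives 5>4]
(A,Q): not NE [P1→B gives 8>5; P2→P gives 8>1]
(A,R): not NE [P2→P gives 8>1]
(B,P): NE
(B,Q): not NE [P2→R gives 9>5]
(B,R): not NE [P1→A gives 9>7]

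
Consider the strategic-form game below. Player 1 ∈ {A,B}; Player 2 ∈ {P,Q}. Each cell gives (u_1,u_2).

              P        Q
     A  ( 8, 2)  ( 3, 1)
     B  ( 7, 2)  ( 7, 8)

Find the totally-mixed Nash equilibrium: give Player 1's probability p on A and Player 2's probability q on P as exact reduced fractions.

p=6/7, q=4/5

P1 indiff ⇒ q·8+(1-q)·3 = q·7+(1-q)·7 ⇒ q(1) = (1-q)(4) ⇒ q = 4/5
P2 indiff ⇒ p·2+(1-p)·2 = p·1+(1-p)·8 ⇒ p(1) = (1-p)(6) ⇒ p = 6/7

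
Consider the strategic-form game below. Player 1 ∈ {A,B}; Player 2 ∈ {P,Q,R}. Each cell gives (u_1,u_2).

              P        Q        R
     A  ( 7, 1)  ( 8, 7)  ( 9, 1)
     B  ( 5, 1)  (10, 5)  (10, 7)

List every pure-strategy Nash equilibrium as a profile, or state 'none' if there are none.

NE set: (B,R)

(A,P): not NE [P2→Q gives 7>1]
(A,Q): not NE [P1→B gives 10>8]
(A,R): not NE [P1→B gives 10>9; P2→Q gives 7>1]
(B,P): not NE [P1→A gives 7>5; P2→R gives 7>1]
(B,Q): not NE [P2→R gives 7>5]
(B,R): NE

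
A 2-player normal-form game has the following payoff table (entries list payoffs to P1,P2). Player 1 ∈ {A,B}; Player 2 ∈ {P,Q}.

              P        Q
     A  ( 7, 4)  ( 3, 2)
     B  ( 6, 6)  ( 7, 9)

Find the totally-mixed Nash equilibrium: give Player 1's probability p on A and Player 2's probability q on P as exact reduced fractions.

P1 indiff ⇒ q·7+(1-q)·3 = q·6+(1-q)·7 ⇒ q(1) = (1-q)(4) ⇒ q = 4/5
P2 indiff ⇒ p·4+(1-p)·6 = p·2+(1-p)·9 ⇒ p(2) = (1-p)(3) ⇒ p = 3/5

(p,q) = (3/5, 4/5)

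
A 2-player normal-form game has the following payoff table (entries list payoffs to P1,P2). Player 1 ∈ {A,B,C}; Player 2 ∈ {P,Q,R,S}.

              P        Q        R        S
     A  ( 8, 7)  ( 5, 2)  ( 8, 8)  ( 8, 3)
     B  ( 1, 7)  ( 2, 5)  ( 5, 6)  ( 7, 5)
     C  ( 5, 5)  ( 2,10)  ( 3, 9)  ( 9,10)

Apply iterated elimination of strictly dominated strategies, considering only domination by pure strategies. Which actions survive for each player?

Remaining: P1:{A,C} P2:{Q,R,S}

P1 drop B (A beats it: P:8>1 Q:5>2 R:8>5 S:8>7)
P2 drop P (R beats it: A:8>7 C:9>5)
P1→{A,C} P2→{Q,R,S}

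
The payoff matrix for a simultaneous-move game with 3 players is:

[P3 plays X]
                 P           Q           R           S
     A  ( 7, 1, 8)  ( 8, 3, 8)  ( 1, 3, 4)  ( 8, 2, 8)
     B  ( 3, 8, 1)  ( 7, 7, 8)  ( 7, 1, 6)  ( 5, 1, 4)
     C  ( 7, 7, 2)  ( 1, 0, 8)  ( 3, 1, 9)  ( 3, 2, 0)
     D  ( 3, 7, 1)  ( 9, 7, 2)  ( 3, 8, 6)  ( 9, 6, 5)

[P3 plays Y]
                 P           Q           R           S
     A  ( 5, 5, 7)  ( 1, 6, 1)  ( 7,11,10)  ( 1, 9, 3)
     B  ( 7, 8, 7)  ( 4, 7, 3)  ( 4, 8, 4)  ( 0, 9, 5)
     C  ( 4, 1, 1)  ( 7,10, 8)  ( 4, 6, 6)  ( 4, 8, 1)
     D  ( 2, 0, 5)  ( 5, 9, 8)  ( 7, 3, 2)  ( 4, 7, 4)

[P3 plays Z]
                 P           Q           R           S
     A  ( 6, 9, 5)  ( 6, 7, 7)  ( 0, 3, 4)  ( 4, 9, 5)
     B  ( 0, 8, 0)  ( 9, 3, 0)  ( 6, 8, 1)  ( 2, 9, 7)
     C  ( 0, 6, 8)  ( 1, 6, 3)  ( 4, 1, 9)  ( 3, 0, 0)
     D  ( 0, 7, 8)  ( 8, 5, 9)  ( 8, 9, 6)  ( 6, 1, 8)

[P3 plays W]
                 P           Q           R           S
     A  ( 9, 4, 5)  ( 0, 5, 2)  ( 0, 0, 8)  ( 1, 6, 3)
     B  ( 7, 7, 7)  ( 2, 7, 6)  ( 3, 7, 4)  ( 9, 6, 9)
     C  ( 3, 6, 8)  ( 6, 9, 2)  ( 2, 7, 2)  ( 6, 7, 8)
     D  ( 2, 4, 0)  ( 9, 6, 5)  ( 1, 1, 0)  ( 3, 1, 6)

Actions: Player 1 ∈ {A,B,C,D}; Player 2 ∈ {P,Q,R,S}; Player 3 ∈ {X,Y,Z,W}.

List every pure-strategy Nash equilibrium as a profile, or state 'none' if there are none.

PSNE = {(A,R,Y), (C,Q,Y), (D,R,Z)}

(A,P,X): not NE [P2→R gives 3>1]
(A,P,Y): not NE [P1→B gives 7>5; P2→R gives 11>5; P3→X gives 8>7]
(A,P,Z): not NE [P3→X gives 8>5]
(A,P,W): not NE [P2→S gives 6>4; P3→X gives 8>5]
(A,Q,X): not NE [P1→D gives 9>8]
(A,Q,Y): not NE [P1→C gives 7>1; P2→R gives 11>6; P3→X gives 8>1]
(A,Q,Z): not NE [P1→B gives 9>6; P2→S gives 9>7; P3→X gives 8>7]
(A,Q,W): not NE [P1→D gives 9>0; P2→S gives 6>5; P3→X gives 8>2]
(A,R,X): not NE [P1→B gives 7>1; P3→Y gives 10>4]
(A,R,Y): NE
(A,R,Z): not NE [P1→D gives 8>0; P2→S gives 9>3; P3→Y gives 10>4]
(A,R,W): not NE [P1→B gives 3>0; P2→S gives 6>0; P3→Y gives 10>8]
(A,S,X): not NE [P1→D gives 9>8; P2→R gives 3>2]
(A,S,Y): not NE [P1→D gives 4>1; P2→R gives 11>9; P3→X gives 8>3]
(A,S,Z): not NE [P1→D gives 6>4; P3→X gives 8>5]
(A,S,W): not NE [P1→B gives 9>1; P3→X gives 8>3]
(B,P,X): not NE [P1→C gives 7>3; P3→W gives 7>1]
(B,P,Y): not NE [P2→S gives 9>8]
(B,P,Z): not NE [P1→A gives 6>0; P2→S gives 9>8; P3→W gives 7>0]
(B,P,W): not NE [P1→A gives 9>7]
(B,Q,X): not NE [P1→D gives 9>7; P2→P gives 8>7]
(B,Q,Y): not NE [P1→C gives 7>4; P2→S gives 9>7; P3→X gives 8>3]
(B,Q,Z): not NE [P2→S gives 9>3; P3→X gives 8>0]
(B,Q,W): not NE [P1→D gives 9>2; P3→X gives 8>6]
(B,R,X): not NE [P2→P gives 8>1]
(B,R,Y): not NE [P1→D gives 7>4; P2→S gives 9>8; P3→X gives 6>4]
(B,R,Z): not NE [P1→D gives 8>6; P2→S gives 9>8; P3→X gives 6>1]
(B,R,W): not NE [P3→X gives 6>4]
(B,S,X): not NE [P1→D gives 9>5; P2→P gives 8>1; P3→W gives 9>4]
(B,S,Y): not NE [P1→D gives 4>0; P3→W gives 9>5]
(B,S,Z): not NE [P1→D gives 6>2; P3→W gives 9>7]
(B,S,W): not NE [P2→R gives 7>6]
(C,P,X): not NE [P3→W gives 8>2]
(C,P,Y): not NE [P1→B gives 7>4; P2→Q gives 10>1; P3→W gives 8>1]
(C,P,Z): not NE [P1→A gives 6>0]
(C,P,W): not NE [P1→A gives 9>3; P2→Q gives 9>6]
(C,Q,X): not NE [P1→D gives 9>1; P2→P gives 7>0]
(C,Q,Y): NE
(C,Q,Z): not NE [P1→B gives 9>1; P3→Y gives 8>3]
(C,Q,W): not NE [P1→D gives 9>6; P3→Y gives 8>2]
(C,R,X): not NE [P1→B gives 7>3; P2→P gives 7>1]
(C,R,Y): not NE [P1→D gives 7>4; P2→Q gives 10>6; P3→Z gives 9>6]
(C,R,Z): not NE [P1→D gives 8>4; P2→Q gives 6>1]
(C,R,W): not NE [P1→B gives 3>2; P2→Q gives 9>7; P3→Z gives 9>2]
(C,S,X): not NE [P1→D gives 9>3; P2→P gives 7>2; P3→W gives 8>0]
(C,S,Y): not NE [P2→Q gives 10>8; P3→W gives 8>1]
(C,S,Z): not NE [P1→D gives 6>3; P2→Q gives 6>0; P3→W gives 8>0]
(C,S,W): not NE [P1→B gives 9>6; P2→Q gives 9>7]
(D,P,X): not NE [P1→C gives 7>3; P2→R gives 8>7; P3→Z gives 8>1]
(D,P,Y): not NE [P1→B gives 7>2; P2→Q gives 9>0; P3→Z gives 8>5]
(D,P,Z): not NE [P1→A gives 6>0; P2→R gives 9>7]
(D,P,W): not NE [P1→A gives 9>2; P2→Q gives 6>4; P3→Z gives 8>0]
(D,Q,X): not NE [P2→R gives 8>7; P3→Z gives 9>2]
(D,Q,Y): not NE [P1→C gives 7>5; P3→Z gives 9>8]
(D,Q,Z): not NE [P1→B gives 9>8; P2→R gives 9>5]
(D,Q,W): not NE [P3→Z gives 9>5]
(D,R,X): not NE [P1→B gives 7>3]
(D,R,Y): not NE [P2→Q gives 9>3; P3→Z gives 6>2]
(D,R,Z): NE
(D,R,W): not NE [P1→B gives 3>1; P2→Q gives 6>1; P3→Z gives 6>0]
(D,S,X): not NE [P2→R gives 8>6; P3→Z gives 8>5]
(D,S,Y): not NE [P2→Q gives 9>7; P3→Z gives 8>4]
(D,S,Z): not NE [P2→R gives 9>1]
(D,S,W): not NE [P1→B gives 9>3; P2→Q gives 6>1; P3→Z gives 8>6]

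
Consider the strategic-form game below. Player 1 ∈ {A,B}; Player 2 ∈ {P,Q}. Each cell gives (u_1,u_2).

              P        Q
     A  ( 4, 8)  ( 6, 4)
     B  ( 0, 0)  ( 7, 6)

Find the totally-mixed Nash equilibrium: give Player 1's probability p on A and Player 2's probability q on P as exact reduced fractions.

(p,q) = (3/5, 1/5)

P1 indiff ⇒ q·4+(1-q)·6 = q·0+(1-q)·7 ⇒ q(4) = (1-q)(1) ⇒ q = 1/5
P2 indiff ⇒ p·8+(1-p)·0 = p·4+(1-p)·6 ⇒ p(4) = (1-p)(6) ⇒ p = 3/5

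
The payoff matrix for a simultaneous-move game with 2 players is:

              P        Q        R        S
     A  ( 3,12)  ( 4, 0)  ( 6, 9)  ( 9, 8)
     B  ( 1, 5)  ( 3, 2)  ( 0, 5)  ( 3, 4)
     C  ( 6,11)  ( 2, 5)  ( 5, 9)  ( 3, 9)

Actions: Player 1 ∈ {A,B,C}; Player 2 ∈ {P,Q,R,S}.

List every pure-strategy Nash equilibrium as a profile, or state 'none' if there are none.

Nash profiles: (C,P)

(A,P): not NE [P1→C gives 6>3]
(A,Q): not NE [P2→P gives 12>0]
(A,R): not NE [P2→P gives 12>9]
(A,S): not NE [P2→P gives 12>8]
(B,P): not NE [P1→C gives 6>1]
(B,Q): not NE [P1→A gives 4>3; P2→R gives 5>2]
(B,R): not NE [P1→A gives 6>0]
(B,S): not NE [P1→A gives 9>3; P2→R gives 5>4]
(C,P): NE
(C,Q): not NE [P1→A gives 4>2; P2→P gives 11>5]
(C,R): not NE [P1→A gives 6>5; P2→P gives 11>9]
(C,S): not NE [P1→A gives 9>3; P2→P gives 11>9]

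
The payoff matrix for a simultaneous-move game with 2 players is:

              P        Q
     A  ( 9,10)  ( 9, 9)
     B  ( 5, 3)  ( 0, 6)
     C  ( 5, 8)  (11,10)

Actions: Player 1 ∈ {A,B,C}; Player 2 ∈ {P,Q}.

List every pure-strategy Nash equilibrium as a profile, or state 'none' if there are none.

PSNE = {(A,P), (C,Q)}

(A,P): NE
(A,Q): not NE [P1→C gives 11>9; P2→P gives 10>9]
(B,P): not NE [P1→A gives 9>5; P2→Q gives 6>3]
(B,Q): not NE [P1→C gives 11>0]
(C,P): not NE [P1→A gives 9>5; P2→Q gives 10>8]
(C,Q): NE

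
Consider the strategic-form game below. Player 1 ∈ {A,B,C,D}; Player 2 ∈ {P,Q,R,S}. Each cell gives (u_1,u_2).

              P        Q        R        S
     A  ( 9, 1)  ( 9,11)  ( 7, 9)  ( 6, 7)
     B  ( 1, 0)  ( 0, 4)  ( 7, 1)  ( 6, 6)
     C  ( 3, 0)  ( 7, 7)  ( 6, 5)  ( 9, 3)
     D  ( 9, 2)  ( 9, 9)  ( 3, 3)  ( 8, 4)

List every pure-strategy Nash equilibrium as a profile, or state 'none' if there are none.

(A,P): not NE [P2→Q gives 11>1]
(A,Q): NE
(A,R): not NE [P2→Q gives 11>9]
(A,S): not NE [P1→C gives 9>6; P2→Q gives 11>7]
(B,P): not NE [P1→D gives 9>1; P2→S gives 6>0]
(B,Q): not NE [P1→D gives 9>0; P2→S gives 6>4]
(B,R): not NE [P2→S gives 6>1]
(B,S): not NE [P1→C gives 9>6]
(C,P): not NE [P1→D gives 9>3; P2→Q gives 7>0]
(C,Q): not NE [P1→D gives 9>7]
(C,R): not NE [P1→B gives 7>6; P2→Q gives 7>5]
(C,S): not NE [P2→Q gives 7>3]
(D,P): not NE [P2→Q gives 9>2]
(D,Q): NE
(D,R): not NE [P1→B gives 7>3; P2→Q gives 9>3]
(D,S): not NE [P1→C gives 9>8; P2→Q gives 9>4]

NE set: (A,Q), (D,Q)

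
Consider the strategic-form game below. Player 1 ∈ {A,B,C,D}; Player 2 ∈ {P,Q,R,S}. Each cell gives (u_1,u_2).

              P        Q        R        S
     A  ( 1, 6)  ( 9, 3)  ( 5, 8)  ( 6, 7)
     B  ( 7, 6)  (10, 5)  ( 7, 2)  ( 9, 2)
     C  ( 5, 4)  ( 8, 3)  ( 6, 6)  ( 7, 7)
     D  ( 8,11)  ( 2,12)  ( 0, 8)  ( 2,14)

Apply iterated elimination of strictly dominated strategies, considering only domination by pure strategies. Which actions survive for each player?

P1 drop A (B beats it: P:7>1 Q:10>9 R:7>5 S:9>6)
P1 drop C (B beats it: P:7>5 Q:10>8 R:7>6 S:9>7)
P2 drop R (P beats it: B:6>2 D:11>8)
P1→{B,D} P2→{P,Q,S}

Survivors P1:{B,D} P2:{P,Q,S}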